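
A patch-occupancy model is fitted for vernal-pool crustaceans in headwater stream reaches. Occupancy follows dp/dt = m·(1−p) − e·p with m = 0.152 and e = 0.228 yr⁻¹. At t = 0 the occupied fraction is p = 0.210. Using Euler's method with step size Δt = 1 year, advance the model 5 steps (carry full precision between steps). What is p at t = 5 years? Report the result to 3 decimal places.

Update rule: p ← p + [m·(1−p) − e·p]·Δt with Δt = 1.
  1  |  dp/dt·Δt = +0.072200  |  p_1 = 0.282200
  2  |  dp/dt·Δt = +0.044764  |  p_2 = 0.326964
  3  |  dp/dt·Δt = +0.027754  |  p_3 = 0.354718
  4  |  dp/dt·Δt = +0.017207  |  p_4 = 0.371925
  5  |  dp/dt·Δt = +0.010669  |  p_5 = 0.382593

0.383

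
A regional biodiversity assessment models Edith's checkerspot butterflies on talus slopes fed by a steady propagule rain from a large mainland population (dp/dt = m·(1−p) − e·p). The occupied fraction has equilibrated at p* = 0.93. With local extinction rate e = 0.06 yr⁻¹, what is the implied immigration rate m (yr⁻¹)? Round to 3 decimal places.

0.797

At equilibrium m(1−p*) = e·p*, so m = e·p*/(1−p*).
m = 0.06 × 0.93 / 0.0700 = 0.0558/0.0700 = 0.7971.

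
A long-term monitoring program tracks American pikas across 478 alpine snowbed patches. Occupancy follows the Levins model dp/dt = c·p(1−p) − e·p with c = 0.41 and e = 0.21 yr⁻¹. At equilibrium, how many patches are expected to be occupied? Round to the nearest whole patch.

p* = 1 − e/c = 1 − 0.21/0.41 = 0.4878.
Expected occupied patches = N × p* = 478 × 0.4878 = 233.17 ≈ 233.

233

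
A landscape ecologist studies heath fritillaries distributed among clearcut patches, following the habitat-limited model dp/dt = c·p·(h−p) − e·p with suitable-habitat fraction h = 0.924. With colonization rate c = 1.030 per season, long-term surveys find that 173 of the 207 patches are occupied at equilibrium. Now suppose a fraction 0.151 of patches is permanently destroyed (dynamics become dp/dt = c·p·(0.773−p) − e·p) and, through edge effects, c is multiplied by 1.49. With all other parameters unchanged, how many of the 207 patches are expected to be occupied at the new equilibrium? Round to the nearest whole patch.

148

Observed p* = 173/207 = 0.83575.
Balance c(h−p*) = e gives e = 1.030×(0.924 − 0.83575) = 0.09090.
New p* = 0.773 − e/c = 0.773 − 0.09090/1.53470 = 0.71377.
Expected occupied = 207 × 0.71377 = 147.75 ≈ 148.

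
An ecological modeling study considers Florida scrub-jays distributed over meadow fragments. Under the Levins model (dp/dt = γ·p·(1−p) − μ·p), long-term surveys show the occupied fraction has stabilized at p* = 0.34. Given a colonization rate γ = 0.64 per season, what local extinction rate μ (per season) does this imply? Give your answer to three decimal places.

At equilibrium γ(1−p*) = μ.
μ = 0.64 × (1 − 0.34) = 0.64 × 0.6600 = 0.4224.

0.422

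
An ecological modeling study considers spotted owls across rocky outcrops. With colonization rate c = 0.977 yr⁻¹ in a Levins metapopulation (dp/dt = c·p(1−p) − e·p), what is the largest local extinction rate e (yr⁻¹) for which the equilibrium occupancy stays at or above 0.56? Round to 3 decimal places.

1 − e/c ≥ 0.56 ⇒ e ≤ c(1 − 0.56) = 0.977 × 0.4400.
e_max = 0.4299.

0.430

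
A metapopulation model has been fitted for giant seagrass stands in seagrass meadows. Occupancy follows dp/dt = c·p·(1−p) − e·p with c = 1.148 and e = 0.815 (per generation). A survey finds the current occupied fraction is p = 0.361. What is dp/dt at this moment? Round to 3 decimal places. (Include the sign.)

-0.029

Colonization term: c·p·(1−p) = 1.148×0.361×0.6390 = 0.26482.
Extinction term: e·p = 0.29421.
dp/dt = 0.26482 − 0.29421 = -0.02940.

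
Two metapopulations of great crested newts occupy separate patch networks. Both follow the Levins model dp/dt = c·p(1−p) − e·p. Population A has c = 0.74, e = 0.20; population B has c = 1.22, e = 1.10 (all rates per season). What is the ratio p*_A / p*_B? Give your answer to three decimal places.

7.419

A: p*_A = 1 − 0.20/0.74 = 0.7297.
B: p*_B = 1 − 1.10/1.22 = 0.0984.
p*_A / p*_B = 0.7297/0.0984 = 7.4189.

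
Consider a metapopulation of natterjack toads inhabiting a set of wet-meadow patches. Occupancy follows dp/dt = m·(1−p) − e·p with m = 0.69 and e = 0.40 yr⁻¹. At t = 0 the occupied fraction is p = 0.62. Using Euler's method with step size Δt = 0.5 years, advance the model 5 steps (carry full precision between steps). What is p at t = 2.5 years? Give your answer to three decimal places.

0.633

Update rule: p ← p + [m·(1−p) − e·p]·Δt with Δt = 0.5.
t = 0.5: p = 0.62000 + (+0.00710) = 0.62710
t = 1: p = 0.62710 + (+0.00323) = 0.63033
t = 1.5: p = 0.63033 + (+0.00147) = 0.63180
t = 2: p = 0.63180 + (+0.00067) = 0.63247
t = 2.5: p = 0.63247 + (+0.00030) = 0.63277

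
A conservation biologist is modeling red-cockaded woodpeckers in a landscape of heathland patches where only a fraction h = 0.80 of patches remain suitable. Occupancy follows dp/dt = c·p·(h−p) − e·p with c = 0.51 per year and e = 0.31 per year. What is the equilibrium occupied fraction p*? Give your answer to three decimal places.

0.192

Setting dp/dt = 0 and dividing by p* gives c·(h−p*) = e.
So p* = h − e/c = 0.80 − 0.31/0.51 = 0.80 − 0.6078 = 0.1922.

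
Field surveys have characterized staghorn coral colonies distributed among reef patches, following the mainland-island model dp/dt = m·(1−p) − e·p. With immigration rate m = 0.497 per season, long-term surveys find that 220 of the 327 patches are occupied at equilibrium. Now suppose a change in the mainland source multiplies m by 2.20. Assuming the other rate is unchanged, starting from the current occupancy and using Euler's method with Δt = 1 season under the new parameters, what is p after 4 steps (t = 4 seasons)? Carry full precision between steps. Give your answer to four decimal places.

0.8171

Observed p* = 220/327 = 0.67278.
Balance m(1−p*) = e·p* gives e = m(1−p*)/p* = 0.497×0.32722/0.67278 = 0.24172.
Starting from p₀ = 0.67278; update p ← p + (dp/dt)·Δt with the new parameters.
  1  |  dp/dt·Δt = +0.195152  |  p_1 = 0.867935
  2  |  dp/dt·Δt = -0.065400  |  p_2 = 0.802535
  3  |  dp/dt·Δt = +0.021917  |  p_3 = 0.824452
  4  |  dp/dt·Δt = -0.007345  |  p_4 = 0.817107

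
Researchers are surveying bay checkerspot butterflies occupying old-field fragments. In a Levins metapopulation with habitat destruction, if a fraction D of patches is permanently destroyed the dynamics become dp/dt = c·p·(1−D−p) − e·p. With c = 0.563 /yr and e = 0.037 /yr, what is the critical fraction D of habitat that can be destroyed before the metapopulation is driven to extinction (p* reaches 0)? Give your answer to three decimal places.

0.934

The nontrivial equilibrium is p* = (1−D) − e/c; extinction occurs when this hits zero.
So D_crit = 1 − e/c = 1 − 0.037/0.563 = 1 − 0.0657 = 0.9343.
This equals the undisturbed p*, a classic result of Lande's extension.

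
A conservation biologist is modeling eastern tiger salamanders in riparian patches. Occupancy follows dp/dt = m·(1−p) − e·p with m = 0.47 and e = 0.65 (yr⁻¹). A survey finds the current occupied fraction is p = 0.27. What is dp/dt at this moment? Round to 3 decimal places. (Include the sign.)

0.168

Colonization term: m·(1−p) = 0.47×0.7300 = 0.34310.
Extinction term: e·p = 0.17550.
dp/dt = 0.34310 − 0.17550 = 0.16760.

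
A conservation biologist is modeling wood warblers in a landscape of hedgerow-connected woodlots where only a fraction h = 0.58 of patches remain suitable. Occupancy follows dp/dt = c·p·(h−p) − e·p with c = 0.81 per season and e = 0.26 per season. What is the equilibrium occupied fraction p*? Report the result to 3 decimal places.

Setting dp/dt = 0 and dividing by p* gives c·(h−p*) = e.
So p* = h − e/c = 0.58 − 0.26/0.81 = 0.58 − 0.3210 = 0.2590.

0.259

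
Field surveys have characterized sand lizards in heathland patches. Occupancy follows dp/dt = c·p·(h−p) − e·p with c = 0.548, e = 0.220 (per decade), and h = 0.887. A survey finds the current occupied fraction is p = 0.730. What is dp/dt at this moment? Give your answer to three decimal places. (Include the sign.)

-0.098

Colonization term: c·p·(h−p) = 0.548×0.730×0.1570 = 0.06281.
Extinction term: e·p = 0.16060.
dp/dt = 0.06281 − 0.16060 = -0.09779.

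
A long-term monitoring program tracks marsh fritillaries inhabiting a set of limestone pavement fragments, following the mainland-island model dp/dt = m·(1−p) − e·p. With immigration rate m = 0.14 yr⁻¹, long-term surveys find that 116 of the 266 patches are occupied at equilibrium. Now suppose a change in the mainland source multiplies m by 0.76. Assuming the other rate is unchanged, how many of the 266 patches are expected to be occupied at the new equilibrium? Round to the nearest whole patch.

98

Observed p* = 116/266 = 0.43609.
Balance m(1−p*) = e·p* gives e = m(1−p*)/p* = 0.14×0.56391/0.43609 = 0.18103.
New p* = m/(m+e) = 0.10640/(0.10640+0.18103) = 0.37018.
Expected occupied = 266 × 0.37018 = 98.47 ≈ 98.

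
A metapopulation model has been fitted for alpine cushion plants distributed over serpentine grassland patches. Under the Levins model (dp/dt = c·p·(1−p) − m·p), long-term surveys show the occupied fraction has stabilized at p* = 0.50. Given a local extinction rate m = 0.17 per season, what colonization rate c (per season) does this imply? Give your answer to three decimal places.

At equilibrium c(1−p*) = m, so c = m/(1−p*).
c = 0.17/(1 − 0.50) = 0.17/0.5000 = 0.3400.

0.340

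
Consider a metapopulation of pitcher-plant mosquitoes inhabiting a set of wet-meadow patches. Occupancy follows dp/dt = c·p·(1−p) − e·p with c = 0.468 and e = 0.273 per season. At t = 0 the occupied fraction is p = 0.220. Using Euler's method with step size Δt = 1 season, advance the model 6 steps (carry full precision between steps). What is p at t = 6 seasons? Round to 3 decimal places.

Update rule: p ← p + [c·p·(1−p) − e·p]·Δt with Δt = 1.
t = 1: p = 0.22000 + (+0.02025) = 0.24025
t = 2: p = 0.24025 + (+0.01984) = 0.26008
t = 3: p = 0.26008 + (+0.01906) = 0.27914
t = 4: p = 0.27914 + (+0.01797) = 0.29711
t = 5: p = 0.29711 + (+0.01662) = 0.31373
t = 6: p = 0.31373 + (+0.01511) = 0.32885

0.329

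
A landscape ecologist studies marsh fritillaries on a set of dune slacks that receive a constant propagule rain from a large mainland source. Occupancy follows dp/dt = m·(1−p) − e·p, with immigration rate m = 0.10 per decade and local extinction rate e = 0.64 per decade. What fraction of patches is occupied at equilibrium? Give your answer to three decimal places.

0.135

At equilibrium the propagule rain into empty patches balances local extinction: m(1−p*) = e·p*.
p* = m/(m+e) = 0.10/(0.10+0.64) = 0.10/0.7400 = 0.1351.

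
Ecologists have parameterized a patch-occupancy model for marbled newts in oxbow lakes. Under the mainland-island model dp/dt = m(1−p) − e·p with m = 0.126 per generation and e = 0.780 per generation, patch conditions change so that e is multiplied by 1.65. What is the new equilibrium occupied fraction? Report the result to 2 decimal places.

0.09

Before: p* = 0.126/(0.126+0.780) = 0.1391.
After: m = 0.126, e = 1.287; p* = 0.126/1.4130 = 0.0892.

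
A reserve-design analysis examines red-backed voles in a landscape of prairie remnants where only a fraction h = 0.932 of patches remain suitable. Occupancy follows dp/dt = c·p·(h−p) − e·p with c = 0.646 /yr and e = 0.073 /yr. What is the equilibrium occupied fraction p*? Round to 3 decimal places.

0.819

Setting dp/dt = 0 and dividing by p* gives c·(h−p*) = e.
So p* = h − e/c = 0.932 − 0.073/0.646 = 0.932 − 0.1130 = 0.8190.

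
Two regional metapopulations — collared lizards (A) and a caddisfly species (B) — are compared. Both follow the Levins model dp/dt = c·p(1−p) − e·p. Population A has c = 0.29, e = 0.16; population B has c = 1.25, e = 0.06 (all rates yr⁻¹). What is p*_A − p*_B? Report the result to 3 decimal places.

-0.504

A: p*_A = 1 − 0.16/0.29 = 0.4483.
B: p*_B = 1 − 0.06/1.25 = 0.9520.
p*_A − p*_B = 0.4483 − 0.9520 = -0.5037.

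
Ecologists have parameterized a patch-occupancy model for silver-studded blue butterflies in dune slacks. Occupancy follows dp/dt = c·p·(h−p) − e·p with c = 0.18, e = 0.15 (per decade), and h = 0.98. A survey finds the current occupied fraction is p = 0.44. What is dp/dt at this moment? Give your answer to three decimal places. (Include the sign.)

Colonization term: c·p·(h−p) = 0.18×0.44×0.5400 = 0.04277.
Extinction term: e·p = 0.06600.
dp/dt = 0.04277 − 0.06600 = -0.02323.

-0.023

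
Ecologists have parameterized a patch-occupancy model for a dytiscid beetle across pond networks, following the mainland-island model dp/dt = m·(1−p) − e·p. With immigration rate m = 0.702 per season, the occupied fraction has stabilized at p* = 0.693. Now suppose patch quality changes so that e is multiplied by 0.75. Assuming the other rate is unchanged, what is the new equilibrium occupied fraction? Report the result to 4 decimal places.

Balance m(1−p*) = e·p* gives e = m(1−p*)/p* = 0.702×0.30700/0.69300 = 0.31099.
New p* = m/(m+e) = 0.70200/(0.70200+0.23324) = 0.75061.

0.7506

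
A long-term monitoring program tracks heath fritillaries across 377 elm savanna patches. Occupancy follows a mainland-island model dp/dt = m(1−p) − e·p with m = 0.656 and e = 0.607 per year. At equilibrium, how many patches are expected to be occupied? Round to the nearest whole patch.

196

p* = m/(m+e) = 0.656/1.2630 = 0.5194.
Expected occupied patches = N × p* = 377 × 0.5194 = 195.81 ≈ 196.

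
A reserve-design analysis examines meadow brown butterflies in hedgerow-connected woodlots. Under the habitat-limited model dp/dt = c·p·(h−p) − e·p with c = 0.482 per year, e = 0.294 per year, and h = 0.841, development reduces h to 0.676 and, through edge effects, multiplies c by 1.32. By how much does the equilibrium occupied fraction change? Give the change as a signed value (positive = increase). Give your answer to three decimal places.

Before: p* = h − e/c = 0.841 − 0.294/0.482 = 0.841 − 0.6100 = 0.2310.
After: c = 0.63624, e = 0.294, h = 0.676; p* = 0.676 − 0.294/0.63624 = 0.2139.
Δp* = 0.2139 − 0.2310 = -0.0171.

-0.017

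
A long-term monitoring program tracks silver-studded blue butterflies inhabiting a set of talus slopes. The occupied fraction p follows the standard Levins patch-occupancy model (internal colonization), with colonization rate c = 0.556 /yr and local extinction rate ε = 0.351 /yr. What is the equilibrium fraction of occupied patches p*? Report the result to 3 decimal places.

0.369

At equilibrium, colonization balances extinction: c·p*·(1−p*) = ε·p*.
So p* = 1 − ε/c = 1 − 0.351/0.556 = 1 − 0.6313 = 0.3687.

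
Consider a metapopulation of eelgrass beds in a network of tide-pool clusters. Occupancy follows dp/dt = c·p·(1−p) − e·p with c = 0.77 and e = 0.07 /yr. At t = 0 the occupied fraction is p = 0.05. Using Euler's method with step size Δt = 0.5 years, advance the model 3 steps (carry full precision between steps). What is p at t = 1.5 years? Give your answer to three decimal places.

Update rule: p ← p + [c·p·(1−p) − e·p]·Δt with Δt = 0.5.
t = 0.5: p = 0.05000 + (+0.01654) = 0.06654
t = 1: p = 0.06654 + (+0.02158) = 0.08812
t = 1.5: p = 0.08812 + (+0.02785) = 0.11597

0.116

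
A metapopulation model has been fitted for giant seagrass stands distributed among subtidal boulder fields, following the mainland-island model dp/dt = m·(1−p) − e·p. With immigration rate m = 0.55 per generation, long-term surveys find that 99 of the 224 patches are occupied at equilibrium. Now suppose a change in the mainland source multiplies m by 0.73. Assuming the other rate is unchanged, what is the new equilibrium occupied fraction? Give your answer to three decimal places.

0.366

Observed p* = 99/224 = 0.44196.
Balance m(1−p*) = e·p* gives e = m(1−p*)/p* = 0.55×0.55804/0.44196 = 0.69446.
New p* = m/(m+e) = 0.40150/(0.40150+0.69446) = 0.36635.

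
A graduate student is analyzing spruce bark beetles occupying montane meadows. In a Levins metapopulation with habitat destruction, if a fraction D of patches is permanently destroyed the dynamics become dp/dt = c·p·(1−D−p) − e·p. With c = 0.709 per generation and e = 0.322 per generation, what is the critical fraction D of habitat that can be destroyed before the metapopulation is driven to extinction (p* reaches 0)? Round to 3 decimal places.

The nontrivial equilibrium is p* = (1−D) − e/c; extinction occurs when this hits zero.
So D_crit = 1 − e/c = 1 − 0.322/0.709 = 1 − 0.4542 = 0.5458.
Note this equals the original equilibrium occupancy — the Levins extinction-debt result.

0.546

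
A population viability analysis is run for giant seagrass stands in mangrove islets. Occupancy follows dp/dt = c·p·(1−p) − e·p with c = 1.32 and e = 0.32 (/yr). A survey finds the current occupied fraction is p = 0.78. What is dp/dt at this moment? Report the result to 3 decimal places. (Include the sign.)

-0.023

Colonization term: c·p·(1−p) = 1.32×0.78×0.2200 = 0.22651.
Extinction term: e·p = 0.24960.
dp/dt = 0.22651 − 0.24960 = -0.02309.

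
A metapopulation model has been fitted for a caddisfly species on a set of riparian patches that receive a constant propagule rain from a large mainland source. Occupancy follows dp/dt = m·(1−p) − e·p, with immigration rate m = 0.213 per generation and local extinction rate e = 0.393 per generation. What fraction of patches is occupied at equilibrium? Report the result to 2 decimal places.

0.35

At equilibrium the propagule rain into empty patches balances local extinction: m(1−p*) = e·p*.
p* = m/(m+e) = 0.213/(0.213+0.393) = 0.213/0.6060 = 0.3515.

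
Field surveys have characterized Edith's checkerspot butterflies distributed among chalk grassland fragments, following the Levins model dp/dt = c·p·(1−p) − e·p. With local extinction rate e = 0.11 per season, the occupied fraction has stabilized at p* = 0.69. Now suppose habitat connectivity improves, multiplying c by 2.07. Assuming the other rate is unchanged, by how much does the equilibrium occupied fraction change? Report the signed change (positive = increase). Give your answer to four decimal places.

0.1602

Balance c(1−p*) = e gives c = e/(1 − 0.69000) = 0.11/0.31000 = 0.35484.
New p* = 1 − e/c = 1 − 0.11000/0.73452 = 0.85024.
Δp* = 0.85024 − 0.69000 = +0.16024.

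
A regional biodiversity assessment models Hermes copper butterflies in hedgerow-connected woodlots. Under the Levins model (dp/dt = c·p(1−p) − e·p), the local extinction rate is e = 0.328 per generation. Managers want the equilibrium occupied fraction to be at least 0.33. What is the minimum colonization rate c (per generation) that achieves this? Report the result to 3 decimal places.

0.490

p* = 1 − e/c ≥ 0.33 requires e/c ≤ 0.6700, i.e. c ≥ e/0.6700.
c_min = 0.328/0.6700 = 0.4896.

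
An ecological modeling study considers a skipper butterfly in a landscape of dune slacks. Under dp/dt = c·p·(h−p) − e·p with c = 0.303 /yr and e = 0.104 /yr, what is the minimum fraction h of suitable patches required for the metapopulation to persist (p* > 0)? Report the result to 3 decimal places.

p* = h − e/c is positive only when h > e/c.
h_min = e/c = 0.104/0.303 = 0.3432.

0.343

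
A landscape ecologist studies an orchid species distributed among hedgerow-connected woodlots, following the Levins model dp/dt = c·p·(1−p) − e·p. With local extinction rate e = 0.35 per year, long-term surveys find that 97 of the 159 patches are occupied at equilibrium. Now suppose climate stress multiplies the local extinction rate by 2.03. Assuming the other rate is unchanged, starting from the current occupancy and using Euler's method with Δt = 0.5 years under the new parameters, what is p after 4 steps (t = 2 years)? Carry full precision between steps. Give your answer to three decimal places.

0.359

Observed p* = 97/159 = 0.61006.
Balance c(1−p*) = e gives c = e/(1 − 0.61006) = 0.35/0.38994 = 0.89758.
Starting from p₀ = 0.61006; update p ← p + (dp/dt)·Δt with the new parameters.
step 1: Δp = -0.10996, p = 0.50010
step 2: Δp = -0.06546, p = 0.43464
step 3: Δp = -0.04412, p = 0.39051
step 4: Δp = -0.03191, p = 0.35860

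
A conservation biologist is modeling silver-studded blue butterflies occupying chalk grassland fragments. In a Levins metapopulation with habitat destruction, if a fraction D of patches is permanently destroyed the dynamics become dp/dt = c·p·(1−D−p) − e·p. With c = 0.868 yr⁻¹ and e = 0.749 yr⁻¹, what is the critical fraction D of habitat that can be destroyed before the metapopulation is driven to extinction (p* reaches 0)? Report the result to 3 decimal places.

The nontrivial equilibrium is p* = (1−D) − e/c; extinction occurs when this hits zero.
So D_crit = 1 − e/c = 1 − 0.749/0.868 = 1 − 0.8629 = 0.1371.
This equals the undisturbed p*, a classic result of Lande's extension.

0.137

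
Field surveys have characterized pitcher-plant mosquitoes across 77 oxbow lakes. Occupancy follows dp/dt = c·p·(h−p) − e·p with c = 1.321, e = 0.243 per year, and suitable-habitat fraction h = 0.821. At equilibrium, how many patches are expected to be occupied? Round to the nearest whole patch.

p* = h − e/c = 0.821 − 0.1840 = 0.6370.
Expected occupied patches = N × p* = 77 × 0.6370 = 49.05 ≈ 49.

49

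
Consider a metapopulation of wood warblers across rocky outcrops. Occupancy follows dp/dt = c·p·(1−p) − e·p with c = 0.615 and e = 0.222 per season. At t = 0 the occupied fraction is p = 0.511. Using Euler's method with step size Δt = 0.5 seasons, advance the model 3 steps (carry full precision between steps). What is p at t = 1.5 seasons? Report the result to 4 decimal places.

Update rule: p ← p + [c·p·(1−p) − e·p]·Δt with Δt = 0.5.
t = 0.5: p = 0.51100 + (+0.02012) = 0.53112
t = 1: p = 0.53112 + (+0.01762) = 0.54874
t = 1.5: p = 0.54874 + (+0.01523) = 0.56397

0.5640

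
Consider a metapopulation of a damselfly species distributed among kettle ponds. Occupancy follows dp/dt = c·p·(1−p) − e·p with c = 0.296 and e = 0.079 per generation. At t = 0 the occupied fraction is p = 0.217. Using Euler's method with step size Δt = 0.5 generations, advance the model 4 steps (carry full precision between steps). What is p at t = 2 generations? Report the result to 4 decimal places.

Update rule: p ← p + [c·p·(1−p) − e·p]·Δt with Δt = 0.5.
step 1: Δp = +0.01658, p = 0.23358
step 2: Δp = +0.01727, p = 0.25084
step 3: Δp = +0.01790, p = 0.26875
step 4: Δp = +0.01847, p = 0.28722

0.2872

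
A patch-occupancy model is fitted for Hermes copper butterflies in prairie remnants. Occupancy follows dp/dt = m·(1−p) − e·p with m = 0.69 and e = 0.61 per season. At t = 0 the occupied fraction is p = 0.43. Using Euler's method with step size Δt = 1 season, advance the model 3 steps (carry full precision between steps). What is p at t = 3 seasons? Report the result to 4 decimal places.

Update rule: p ← p + [m·(1−p) − e·p]·Δt with Δt = 1.
step 1: Δp = +0.13100, p = 0.56100
step 2: Δp = -0.03930, p = 0.52170
step 3: Δp = +0.01179, p = 0.53349

0.5335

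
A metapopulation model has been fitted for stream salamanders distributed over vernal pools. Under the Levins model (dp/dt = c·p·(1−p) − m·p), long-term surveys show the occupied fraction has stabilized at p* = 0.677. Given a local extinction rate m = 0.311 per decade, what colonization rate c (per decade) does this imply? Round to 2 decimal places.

At equilibrium c(1−p*) = m, so c = m/(1−p*).
c = 0.311/(1 − 0.677) = 0.311/0.3230 = 0.9628.

0.96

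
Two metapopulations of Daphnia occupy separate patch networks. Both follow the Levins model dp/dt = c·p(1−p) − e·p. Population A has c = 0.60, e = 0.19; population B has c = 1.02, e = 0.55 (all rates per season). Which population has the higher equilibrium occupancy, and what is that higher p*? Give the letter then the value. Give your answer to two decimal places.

A, 0.68

A: p*_A = 1 − 0.19/0.60 = 0.6833.
B: p*_B = 1 − 0.55/1.02 = 0.4608.
A is higher at 0.6833.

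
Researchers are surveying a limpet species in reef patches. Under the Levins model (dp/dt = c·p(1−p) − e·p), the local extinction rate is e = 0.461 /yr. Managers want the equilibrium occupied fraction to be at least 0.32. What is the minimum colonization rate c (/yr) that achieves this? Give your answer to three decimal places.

0.678

p* = 1 − e/c ≥ 0.32 requires e/c ≤ 0.6800, i.e. c ≥ e/0.6800.
c_min = 0.461/0.6800 = 0.6779.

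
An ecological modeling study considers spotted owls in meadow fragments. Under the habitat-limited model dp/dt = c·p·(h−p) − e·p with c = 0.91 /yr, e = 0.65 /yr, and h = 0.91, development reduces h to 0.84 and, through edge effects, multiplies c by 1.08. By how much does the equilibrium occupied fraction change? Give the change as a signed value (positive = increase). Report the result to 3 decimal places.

Before: p* = h − e/c = 0.91 − 0.65/0.91 = 0.91 − 0.7143 = 0.1957.
After: c = 0.9828, e = 0.65, h = 0.84; p* = 0.84 − 0.65/0.9828 = 0.1786.
Δp* = 0.1786 − 0.1957 = -0.0171.

-0.017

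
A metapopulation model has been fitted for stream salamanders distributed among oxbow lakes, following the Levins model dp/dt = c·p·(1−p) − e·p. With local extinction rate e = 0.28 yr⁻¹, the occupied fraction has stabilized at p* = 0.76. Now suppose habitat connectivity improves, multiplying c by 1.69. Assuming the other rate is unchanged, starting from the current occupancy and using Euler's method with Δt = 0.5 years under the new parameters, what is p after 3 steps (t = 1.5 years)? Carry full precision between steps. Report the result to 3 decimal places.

0.857

Balance c(1−p*) = e gives c = e/(1 − 0.76000) = 0.28/0.24000 = 1.16667.
Starting from p₀ = 0.76000; update p ← p + (dp/dt)·Δt with the new parameters.
step 1: Δp = +0.07342, p = 0.83342
step 2: Δp = +0.02019, p = 0.85360
step 3: Δp = +0.00369, p = 0.85729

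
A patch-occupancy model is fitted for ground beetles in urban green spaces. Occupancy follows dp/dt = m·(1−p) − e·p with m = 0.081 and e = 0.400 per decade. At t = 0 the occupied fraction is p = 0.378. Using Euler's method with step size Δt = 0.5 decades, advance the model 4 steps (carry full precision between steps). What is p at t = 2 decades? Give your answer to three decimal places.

0.238

Update rule: p ← p + [m·(1−p) − e·p]·Δt with Δt = 0.5.
  1  |  dp/dt·Δt = -0.050409  |  p_1 = 0.327591
  2  |  dp/dt·Δt = -0.038286  |  p_2 = 0.289305
  3  |  dp/dt·Δt = -0.029078  |  p_3 = 0.260227
  4  |  dp/dt·Δt = -0.022085  |  p_4 = 0.238143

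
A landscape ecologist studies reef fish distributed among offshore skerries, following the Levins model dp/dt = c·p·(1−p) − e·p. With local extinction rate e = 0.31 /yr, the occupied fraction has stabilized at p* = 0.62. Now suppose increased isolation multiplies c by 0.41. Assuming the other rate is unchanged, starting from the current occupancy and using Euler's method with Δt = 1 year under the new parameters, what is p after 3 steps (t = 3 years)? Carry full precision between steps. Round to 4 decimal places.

Balance c(1−p*) = e gives c = e/(1 − 0.62000) = 0.31/0.38000 = 0.81579.
Starting from p₀ = 0.62000; update p ← p + (dp/dt)·Δt with the new parameters.
  1  |  dp/dt·Δt = -0.113398  |  p_1 = 0.506602
  2  |  dp/dt·Δt = -0.073443  |  p_2 = 0.433159
  3  |  dp/dt·Δt = -0.052155  |  p_3 = 0.381004

0.3810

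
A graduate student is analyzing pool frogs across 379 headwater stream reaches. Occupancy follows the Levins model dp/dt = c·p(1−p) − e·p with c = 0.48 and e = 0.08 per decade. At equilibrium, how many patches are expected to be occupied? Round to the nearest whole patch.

316

p* = 1 − e/c = 1 − 0.08/0.48 = 0.8333.
Expected occupied patches = N × p* = 379 × 0.8333 = 315.83 ≈ 316.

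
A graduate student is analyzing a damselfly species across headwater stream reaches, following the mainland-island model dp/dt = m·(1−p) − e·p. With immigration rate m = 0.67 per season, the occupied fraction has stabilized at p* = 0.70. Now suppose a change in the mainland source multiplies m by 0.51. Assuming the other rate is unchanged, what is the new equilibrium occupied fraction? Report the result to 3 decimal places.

0.543

Balance m(1−p*) = e·p* gives e = m(1−p*)/p* = 0.67×0.30000/0.70000 = 0.28714.
New p* = m/(m+e) = 0.34170/(0.34170+0.28714) = 0.54338.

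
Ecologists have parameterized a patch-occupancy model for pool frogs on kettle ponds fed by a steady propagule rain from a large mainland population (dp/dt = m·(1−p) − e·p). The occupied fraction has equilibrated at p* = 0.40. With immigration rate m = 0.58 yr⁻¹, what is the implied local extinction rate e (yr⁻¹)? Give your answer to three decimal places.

0.870

At equilibrium m(1−p*) = e·p*, so e = m(1−p*)/p*.
e = 0.58 × 0.6000 / 0.40 = 0.8700.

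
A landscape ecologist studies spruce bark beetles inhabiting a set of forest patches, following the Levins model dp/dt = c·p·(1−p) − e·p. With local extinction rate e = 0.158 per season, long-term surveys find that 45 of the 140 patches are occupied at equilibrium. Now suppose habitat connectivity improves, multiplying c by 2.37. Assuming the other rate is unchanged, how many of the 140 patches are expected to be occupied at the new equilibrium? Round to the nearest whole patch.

Observed p* = 45/140 = 0.32143.
Balance c(1−p*) = e gives c = e/(1 − 0.32143) = 0.158/0.67857 = 0.23284.
New p* = 1 − e/c = 1 − 0.15800/0.55183 = 0.71368.
Expected occupied = 140 × 0.71368 = 99.92 ≈ 100.

100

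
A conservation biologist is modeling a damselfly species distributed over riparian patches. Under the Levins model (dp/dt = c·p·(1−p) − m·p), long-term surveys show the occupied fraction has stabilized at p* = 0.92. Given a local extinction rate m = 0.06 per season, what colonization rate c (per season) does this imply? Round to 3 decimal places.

At equilibrium c(1−p*) = m, so c = m/(1−p*).
c = 0.06/(1 − 0.92) = 0.06/0.0800 = 0.7500.

0.750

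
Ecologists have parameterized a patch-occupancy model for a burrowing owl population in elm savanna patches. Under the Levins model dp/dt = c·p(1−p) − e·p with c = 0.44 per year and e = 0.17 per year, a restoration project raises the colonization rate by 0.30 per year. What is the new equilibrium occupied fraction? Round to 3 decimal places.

0.770

Before: p* = 1 − 0.17/0.44 = 0.6136.
After the change, c = 0.74, e = 0.17, so p* = 1 − 0.17/0.74 = 0.7703.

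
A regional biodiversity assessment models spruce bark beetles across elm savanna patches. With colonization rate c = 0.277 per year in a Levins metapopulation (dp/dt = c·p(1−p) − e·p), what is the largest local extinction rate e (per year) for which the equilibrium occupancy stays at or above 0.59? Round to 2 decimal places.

0.11

1 − e/c ≥ 0.59 ⇒ e ≤ c(1 − 0.59) = 0.277 × 0.4100.
e_max = 0.1136.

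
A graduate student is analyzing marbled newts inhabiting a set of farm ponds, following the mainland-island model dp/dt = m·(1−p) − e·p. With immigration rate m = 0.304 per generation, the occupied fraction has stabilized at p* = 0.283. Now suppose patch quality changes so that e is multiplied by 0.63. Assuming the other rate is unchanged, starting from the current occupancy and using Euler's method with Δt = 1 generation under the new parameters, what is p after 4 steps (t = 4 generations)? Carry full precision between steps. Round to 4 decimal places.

0.3850

Balance m(1−p*) = e·p* gives e = m(1−p*)/p* = 0.304×0.71700/0.28300 = 0.77020.
Starting from p₀ = 0.28300; update p ← p + (dp/dt)·Δt with the new parameters.
p: 0.28300 → 0.36365  (Δp = +0.08065)
p: 0.36365 → 0.38065  (Δp = +0.01700)
p: 0.38065 → 0.38423  (Δp = +0.00358)
p: 0.38423 → 0.38498  (Δp = +0.00076)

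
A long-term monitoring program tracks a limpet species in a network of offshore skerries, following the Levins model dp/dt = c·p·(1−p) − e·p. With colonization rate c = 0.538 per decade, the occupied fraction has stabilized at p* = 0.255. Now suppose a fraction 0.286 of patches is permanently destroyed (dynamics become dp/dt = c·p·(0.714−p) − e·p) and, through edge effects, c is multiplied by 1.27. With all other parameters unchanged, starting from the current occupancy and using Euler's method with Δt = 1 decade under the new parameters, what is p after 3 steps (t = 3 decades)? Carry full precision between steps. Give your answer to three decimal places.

Balance c(1−p*) = e gives e = 0.538×(1 − 0.25500) = 0.40081.
Starting from p₀ = 0.25500; update p ← p + (dp/dt)·Δt with the new parameters.
p: 0.25500 → 0.23277  (Δp = -0.02223)
p: 0.23277 → 0.21601  (Δp = -0.01676)
p: 0.21601 → 0.20293  (Δp = -0.01308)

0.203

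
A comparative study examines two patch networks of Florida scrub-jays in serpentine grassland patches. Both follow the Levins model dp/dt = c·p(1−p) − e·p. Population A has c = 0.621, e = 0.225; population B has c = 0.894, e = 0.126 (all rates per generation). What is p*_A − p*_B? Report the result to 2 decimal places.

-0.22

A: p*_A = 1 − 0.225/0.621 = 0.6377.
B: p*_B = 1 − 0.126/0.894 = 0.8591.
p*_A − p*_B = 0.6377 − 0.8591 = -0.2214.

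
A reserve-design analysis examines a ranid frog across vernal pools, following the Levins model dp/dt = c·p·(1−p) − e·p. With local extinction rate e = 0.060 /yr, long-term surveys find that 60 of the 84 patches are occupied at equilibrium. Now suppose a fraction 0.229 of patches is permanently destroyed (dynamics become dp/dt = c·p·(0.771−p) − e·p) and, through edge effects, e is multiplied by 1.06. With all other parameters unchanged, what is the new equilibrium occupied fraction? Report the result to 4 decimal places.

Observed p* = 60/84 = 0.71429.
Balance c(1−p*) = e gives c = e/(1 − 0.71429) = 0.060/0.28571 = 0.21000.
New p* = 0.771 − e/c = 0.771 − 0.06360/0.21000 = 0.46814.

0.4681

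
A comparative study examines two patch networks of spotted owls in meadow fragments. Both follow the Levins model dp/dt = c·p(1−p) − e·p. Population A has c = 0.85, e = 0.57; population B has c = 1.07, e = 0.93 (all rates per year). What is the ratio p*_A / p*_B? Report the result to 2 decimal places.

A: p*_A = 1 − 0.57/0.85 = 0.3294.
B: p*_B = 1 − 0.93/1.07 = 0.1308.
p*_A / p*_B = 0.3294/0.1308 = 2.5176.

2.52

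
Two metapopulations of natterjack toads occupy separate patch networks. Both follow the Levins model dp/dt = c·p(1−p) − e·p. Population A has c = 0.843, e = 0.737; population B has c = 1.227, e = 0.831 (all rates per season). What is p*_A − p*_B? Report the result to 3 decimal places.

A: p*_A = 1 − 0.737/0.843 = 0.1257.
B: p*_B = 1 − 0.831/1.227 = 0.3227.
p*_A − p*_B = 0.1257 − 0.3227 = -0.1970.

-0.197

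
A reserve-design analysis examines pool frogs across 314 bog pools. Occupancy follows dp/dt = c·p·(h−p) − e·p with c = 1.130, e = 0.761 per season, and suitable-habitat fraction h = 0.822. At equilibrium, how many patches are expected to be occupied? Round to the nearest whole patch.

p* = h − e/c = 0.822 − 0.6735 = 0.1485.
Expected occupied patches = N × p* = 314 × 0.1485 = 46.64 ≈ 47.

47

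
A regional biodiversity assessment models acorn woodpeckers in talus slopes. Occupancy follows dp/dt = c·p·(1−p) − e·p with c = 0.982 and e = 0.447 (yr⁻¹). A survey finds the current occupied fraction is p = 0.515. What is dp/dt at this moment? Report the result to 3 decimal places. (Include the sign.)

0.015

Colonization term: c·p·(1−p) = 0.982×0.515×0.4850 = 0.24528.
Extinction term: e·p = 0.23021.
dp/dt = 0.24528 − 0.23021 = 0.01507.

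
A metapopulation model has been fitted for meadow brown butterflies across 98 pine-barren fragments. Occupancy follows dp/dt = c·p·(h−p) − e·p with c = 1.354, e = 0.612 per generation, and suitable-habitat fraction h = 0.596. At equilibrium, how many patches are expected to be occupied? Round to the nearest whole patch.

14

p* = h − e/c = 0.596 − 0.4520 = 0.1440.
Expected occupied patches = N × p* = 98 × 0.1440 = 14.11 ≈ 14.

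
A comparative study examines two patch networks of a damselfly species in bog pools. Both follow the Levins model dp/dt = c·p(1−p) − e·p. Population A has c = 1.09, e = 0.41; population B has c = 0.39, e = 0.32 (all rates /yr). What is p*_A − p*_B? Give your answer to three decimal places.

0.444

A: p*_A = 1 − 0.41/1.09 = 0.6239.
B: p*_B = 1 − 0.32/0.39 = 0.1795.
p*_A − p*_B = 0.6239 − 0.1795 = 0.4444.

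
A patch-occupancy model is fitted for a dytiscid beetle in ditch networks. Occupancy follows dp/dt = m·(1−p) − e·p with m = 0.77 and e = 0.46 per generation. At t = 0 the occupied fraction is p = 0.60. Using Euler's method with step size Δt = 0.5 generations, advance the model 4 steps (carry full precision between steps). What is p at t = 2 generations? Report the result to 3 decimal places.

Update rule: p ← p + [m·(1−p) − e·p]·Δt with Δt = 0.5.
p: 0.60000 → 0.61600  (Δp = +0.01600)
p: 0.61600 → 0.62216  (Δp = +0.00616)
p: 0.62216 → 0.62453  (Δp = +0.00237)
p: 0.62453 → 0.62544  (Δp = +0.00091)

0.625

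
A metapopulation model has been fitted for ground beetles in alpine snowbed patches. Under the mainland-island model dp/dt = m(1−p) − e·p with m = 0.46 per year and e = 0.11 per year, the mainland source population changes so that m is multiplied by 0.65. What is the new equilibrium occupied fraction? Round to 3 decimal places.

0.731

Before: p* = 0.46/(0.46+0.11) = 0.8070.
After: m = 0.299, e = 0.11; p* = 0.299/0.4090 = 0.7311.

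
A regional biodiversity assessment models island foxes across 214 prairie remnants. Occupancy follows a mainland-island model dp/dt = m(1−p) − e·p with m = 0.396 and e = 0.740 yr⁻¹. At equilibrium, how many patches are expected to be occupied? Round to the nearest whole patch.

p* = m/(m+e) = 0.396/1.1360 = 0.3486.
Expected occupied patches = N × p* = 214 × 0.3486 = 74.60 ≈ 75.

75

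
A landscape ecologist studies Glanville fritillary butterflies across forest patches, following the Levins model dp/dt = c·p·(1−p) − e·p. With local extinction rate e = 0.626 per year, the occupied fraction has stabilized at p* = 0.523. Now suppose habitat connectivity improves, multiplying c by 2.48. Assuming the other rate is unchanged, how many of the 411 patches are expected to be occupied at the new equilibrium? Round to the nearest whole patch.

Balance c(1−p*) = e gives c = e/(1 − 0.52300) = 0.626/0.47700 = 1.31237.
New p* = 1 − e/c = 1 − 0.62600/3.25468 = 0.80766.
Expected occupied = 411 × 0.80766 = 331.95 ≈ 332.

332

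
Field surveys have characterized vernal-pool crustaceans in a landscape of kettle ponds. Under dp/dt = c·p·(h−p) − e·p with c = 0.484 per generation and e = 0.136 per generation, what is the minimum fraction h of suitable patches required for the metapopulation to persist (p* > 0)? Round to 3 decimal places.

p* = h − e/c is positive only when h > e/c.
h_min = e/c = 0.136/0.484 = 0.2810.

0.281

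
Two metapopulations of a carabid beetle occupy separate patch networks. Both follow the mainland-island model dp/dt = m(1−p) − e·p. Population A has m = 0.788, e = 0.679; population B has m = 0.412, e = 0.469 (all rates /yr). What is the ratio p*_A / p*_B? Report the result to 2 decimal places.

A: p*_A = m/(m+e) = 0.788/1.4670 = 0.5372.
B: p*_B = 0.412/0.8810 = 0.4677.
p*_A / p*_B = 0.5372/0.4677 = 1.1486.

1.15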